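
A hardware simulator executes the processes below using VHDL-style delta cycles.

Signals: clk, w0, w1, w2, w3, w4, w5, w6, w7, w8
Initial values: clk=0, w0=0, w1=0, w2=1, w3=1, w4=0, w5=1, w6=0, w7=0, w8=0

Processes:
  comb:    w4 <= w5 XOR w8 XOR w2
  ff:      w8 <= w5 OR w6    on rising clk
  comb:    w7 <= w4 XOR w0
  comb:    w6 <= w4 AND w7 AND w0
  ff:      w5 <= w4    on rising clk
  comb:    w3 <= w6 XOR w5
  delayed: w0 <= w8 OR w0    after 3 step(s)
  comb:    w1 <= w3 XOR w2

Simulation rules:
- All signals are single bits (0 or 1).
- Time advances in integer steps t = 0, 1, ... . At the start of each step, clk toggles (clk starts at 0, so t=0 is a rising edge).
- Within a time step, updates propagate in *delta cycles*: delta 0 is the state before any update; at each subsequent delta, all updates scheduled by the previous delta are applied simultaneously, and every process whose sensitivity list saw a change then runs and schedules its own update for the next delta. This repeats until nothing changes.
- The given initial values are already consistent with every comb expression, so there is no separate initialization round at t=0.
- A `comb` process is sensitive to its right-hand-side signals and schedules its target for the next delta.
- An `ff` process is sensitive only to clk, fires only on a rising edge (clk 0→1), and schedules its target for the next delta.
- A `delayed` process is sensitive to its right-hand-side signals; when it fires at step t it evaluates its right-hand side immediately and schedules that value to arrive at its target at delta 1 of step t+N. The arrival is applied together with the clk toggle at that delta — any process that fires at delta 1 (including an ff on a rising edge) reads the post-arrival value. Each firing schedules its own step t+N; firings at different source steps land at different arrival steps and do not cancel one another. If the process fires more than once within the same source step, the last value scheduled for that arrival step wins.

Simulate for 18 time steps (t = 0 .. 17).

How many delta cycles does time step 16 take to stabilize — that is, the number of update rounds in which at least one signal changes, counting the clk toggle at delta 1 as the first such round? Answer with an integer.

t0.Δ0 w1=0 w7=0 w6=0 w0=0 clk=0 w2=1 w5=1 w3=1 w8=0 w4=0
t0.Δ1 w1=0 w7=0 w6=0 w0=0 clk=1 w2=1 w5=1 w3=1 w8=0 w4=0
t0.Δ2 w1=0 w7=0 w6=0 w0=0 clk=1 w2=1 w5=0 w3=1 w8=1 w4=0
t0.Δ3 w1=0 w7=0 w6=0 w0=0 clk=1 w2=1 w5=0 w3=0 w8=1 w4=0
t0.Δ4 w1=1 w7=0 w6=0 w0=0 clk=1 w2=1 w5=0 w3=0 w8=1 w4=0
t1.Δ0 w1=1 w7=0 w6=0 w0=0 clk=1 w2=1 w5=0 w3=0 w8=1 w4=0
t1.Δ1 w1=1 w7=0 w6=0 w0=0 clk=0 w2=1 w5=0 w3=0 w8=1 w4=0
t2.Δ0 w1=1 w7=0 w6=0 w0=0 clk=0 w2=1 w5=0 w3=0 w8=1 w4=0
t2.Δ1 w1=1 w7=0 w6=0 w0=0 clk=1 w2=1 w5=0 w3=0 w8=1 w4=0
t2.Δ2 w1=1 w7=0 w6=0 w0=0 clk=1 w2=1 w5=0 w3=0 w8=0 w4=0
t2.Δ3 w1=1 w7=0 w6=0 w0=0 clk=1 w2=1 w5=0 w3=0 w8=0 w4=1
t2.Δ4 w1=1 w7=1 w6=0 w0=0 clk=1 w2=1 w5=0 w3=0 w8=0 w4=1
t3.Δ0 w1=1 w7=1 w6=0 w0=0 clk=1 w2=1 w5=0 w3=0 w8=0 w4=1
t3.Δ1 w1=1 w7=1 w6=0 w0=1 clk=0 w2=1 w5=0 w3=0 w8=0 w4=1
t3.Δ2 w1=1 w7=0 w6=1 w0=1 clk=0 w2=1 w5=0 w3=0 w8=0 w4=1
t3.Δ3 w1=1 w7=0 w6=0 w0=1 clk=0 w2=1 w5=0 w3=1 w8=0 w4=1
t3.Δ4 w1=0 w7=0 w6=0 w0=1 clk=0 w2=1 w5=0 w3=0 w8=0 w4=1
t3.Δ5 w1=1 w7=0 w6=0 w0=1 clk=0 w2=1 w5=0 w3=0 w8=0 w4=1
t4.Δ0 w1=1 w7=0 w6=0 w0=1 clk=0 w2=1 w5=0 w3=0 w8=0 w4=1
t4.Δ1 w1=1 w7=0 w6=0 w0=1 clk=1 w2=1 w5=0 w3=0 w8=0 w4=1
t4.Δ2 w1=1 w7=0 w6=0 w0=1 clk=1 w2=1 w5=1 w3=0 w8=0 w4=1
t4.Δ3 w1=1 w7=0 w6=0 w0=1 clk=1 w2=1 w5=1 w3=1 w8=0 w4=0
t4.Δ4 w1=0 w7=1 w6=0 w0=1 clk=1 w2=1 w5=1 w3=1 w8=0 w4=0
t5.Δ0 w1=0 w7=1 w6=0 w0=1 clk=1 w2=1 w5=1 w3=1 w8=0 w4=0
t5.Δ1 w1=0 w7=1 w6=0 w0=0 clk=0 w2=1 w5=1 w3=1 w8=0 w4=0
t5.Δ2 w1=0 w7=0 w6=0 w0=0 clk=0 w2=1 w5=1 w3=1 w8=0 w4=0
t6.Δ0 w1=0 w7=0 w6=0 w0=0 clk=0 w2=1 w5=1 w3=1 w8=0 w4=0
t6.Δ1 w1=0 w7=0 w6=0 w0=1 clk=1 w2=1 w5=1 w3=1 w8=0 w4=0
t6.Δ2 w1=0 w7=1 w6=0 w0=1 clk=1 w2=1 w5=0 w3=1 w8=1 w4=0
t6.Δ3 w1=0 w7=1 w6=0 w0=1 clk=1 w2=1 w5=0 w3=0 w8=1 w4=0
t6.Δ4 w1=1 w7=1 w6=0 w0=1 clk=1 w2=1 w5=0 w3=0 w8=1 w4=0
t7.Δ0 w1=1 w7=1 w6=0 w0=1 clk=1 w2=1 w5=0 w3=0 w8=1 w4=0
t7.Δ1 w1=1 w7=1 w6=0 w0=1 clk=0 w2=1 w5=0 w3=0 w8=1 w4=0
t8.Δ0 w1=1 w7=1 w6=0 w0=1 clk=0 w2=1 w5=0 w3=0 w8=1 w4=0
t8.Δ1 w1=1 w7=1 w6=0 w0=0 clk=1 w2=1 w5=0 w3=0 w8=1 w4=0
t8.Δ2 w1=1 w7=0 w6=0 w0=0 clk=1 w2=1 w5=0 w3=0 w8=0 w4=0
t8.Δ3 w1=1 w7=0 w6=0 w0=0 clk=1 w2=1 w5=0 w3=0 w8=0 w4=1
t8.Δ4 w1=1 w7=1 w6=0 w0=0 clk=1 w2=1 w5=0 w3=0 w8=0 w4=1
t9.Δ0 w1=1 w7=1 w6=0 w0=0 clk=1 w2=1 w5=0 w3=0 w8=0 w4=1
t9.Δ1 w1=1 w7=1 w6=0 w0=1 clk=0 w2=1 w5=0 w3=0 w8=0 w4=1
t9.Δ2 w1=1 w7=0 w6=1 w0=1 clk=0 w2=1 w5=0 w3=0 w8=0 w4=1
t9.Δ3 w1=1 w7=0 w6=0 w0=1 clk=0 w2=1 w5=0 w3=1 w8=0 w4=1
t9.Δ4 w1=0 w7=0 w6=0 w0=1 clk=0 w2=1 w5=0 w3=0 w8=0 w4=1
t9.Δ5 w1=1 w7=0 w6=0 w0=1 clk=0 w2=1 w5=0 w3=0 w8=0 w4=1
t10.Δ0 w1=1 w7=0 w6=0 w0=1 clk=0 w2=1 w5=0 w3=0 w8=0 w4=1
t10.Δ1 w1=1 w7=0 w6=0 w0=1 clk=1 w2=1 w5=0 w3=0 w8=0 w4=1
t10.Δ2 w1=1 w7=0 w6=0 w0=1 clk=1 w2=1 w5=1 w3=0 w8=0 w4=1
t10.Δ3 w1=1 w7=0 w6=0 w0=1 clk=1 w2=1 w5=1 w3=1 w8=0 w4=0
t10.Δ4 w1=0 w7=1 w6=0 w0=1 clk=1 w2=1 w5=1 w3=1 w8=0 w4=0
t11.Δ0 w1=0 w7=1 w6=0 w0=1 clk=1 w2=1 w5=1 w3=1 w8=0 w4=0
t11.Δ1 w1=0 w7=1 w6=0 w0=0 clk=0 w2=1 w5=1 w3=1 w8=0 w4=0
t11.Δ2 w1=0 w7=0 w6=0 w0=0 clk=0 w2=1 w5=1 w3=1 w8=0 w4=0
t12.Δ0 w1=0 w7=0 w6=0 w0=0 clk=0 w2=1 w5=1 w3=1 w8=0 w4=0
t12.Δ1 w1=0 w7=0 w6=0 w0=1 clk=1 w2=1 w5=1 w3=1 w8=0 w4=0
t12.Δ2 w1=0 w7=1 w6=0 w0=1 clk=1 w2=1 w5=0 w3=1 w8=1 w4=0
t12.Δ3 w1=0 w7=1 w6=0 w0=1 clk=1 w2=1 w5=0 w3=0 w8=1 w4=0
t12.Δ4 w1=1 w7=1 w6=0 w0=1 clk=1 w2=1 w5=0 w3=0 w8=1 w4=0
t13.Δ0 w1=1 w7=1 w6=0 w0=1 clk=1 w2=1 w5=0 w3=0 w8=1 w4=0
t13.Δ1 w1=1 w7=1 w6=0 w0=1 clk=0 w2=1 w5=0 w3=0 w8=1 w4=0
t14.Δ0 w1=1 w7=1 w6=0 w0=1 clk=0 w2=1 w5=0 w3=0 w8=1 w4=0
t14.Δ1 w1=1 w7=1 w6=0 w0=0 clk=1 w2=1 w5=0 w3=0 w8=1 w4=0
t14.Δ2 w1=1 w7=0 w6=0 w0=0 clk=1 w2=1 w5=0 w3=0 w8=0 w4=0
t14.Δ3 w1=1 w7=0 w6=0 w0=0 clk=1 w2=1 w5=0 w3=0 w8=0 w4=1
t14.Δ4 w1=1 w7=1 w6=0 w0=0 clk=1 w2=1 w5=0 w3=0 w8=0 w4=1
t15.Δ0 w1=1 w7=1 w6=0 w0=0 clk=1 w2=1 w5=0 w3=0 w8=0 w4=1
t15.Δ1 w1=1 w7=1 w6=0 w0=1 clk=0 w2=1 w5=0 w3=0 w8=0 w4=1
t15.Δ2 w1=1 w7=0 w6=1 w0=1 clk=0 w2=1 w5=0 w3=0 w8=0 w4=1
t15.Δ3 w1=1 w7=0 w6=0 w0=1 clk=0 w2=1 w5=0 w3=1 w8=0 w4=1
t15.Δ4 w1=0 w7=0 w6=0 w0=1 clk=0 w2=1 w5=0 w3=0 w8=0 w4=1
t15.Δ5 w1=1 w7=0 w6=0 w0=1 clk=0 w2=1 w5=0 w3=0 w8=0 w4=1
t16.Δ0 w1=1 w7=0 w6=0 w0=1 clk=0 w2=1 w5=0 w3=0 w8=0 w4=1
t16.Δ1 w1=1 w7=0 w6=0 w0=1 clk=1 w2=1 w5=0 w3=0 w8=0 w4=1
t16.Δ2 w1=1 w7=0 w6=0 w0=1 clk=1 w2=1 w5=1 w3=0 w8=0 w4=1
t16.Δ3 w1=1 w7=0 w6=0 w0=1 clk=1 w2=1 w5=1 w3=1 w8=0 w4=0
t16.Δ4 w1=0 w7=1 w6=0 w0=1 clk=1 w2=1 w5=1 w3=1 w8=0 w4=0
t17.Δ0 w1=0 w7=1 w6=0 w0=1 clk=1 w2=1 w5=1 w3=1 w8=0 w4=0
t17.Δ1 w1=0 w7=1 w6=0 w0=0 clk=0 w2=1 w5=1 w3=1 w8=0 w4=0
t17.Δ2 w1=0 w7=0 w6=0 w0=0 clk=0 w2=1 w5=1 w3=1 w8=0 w4=0

4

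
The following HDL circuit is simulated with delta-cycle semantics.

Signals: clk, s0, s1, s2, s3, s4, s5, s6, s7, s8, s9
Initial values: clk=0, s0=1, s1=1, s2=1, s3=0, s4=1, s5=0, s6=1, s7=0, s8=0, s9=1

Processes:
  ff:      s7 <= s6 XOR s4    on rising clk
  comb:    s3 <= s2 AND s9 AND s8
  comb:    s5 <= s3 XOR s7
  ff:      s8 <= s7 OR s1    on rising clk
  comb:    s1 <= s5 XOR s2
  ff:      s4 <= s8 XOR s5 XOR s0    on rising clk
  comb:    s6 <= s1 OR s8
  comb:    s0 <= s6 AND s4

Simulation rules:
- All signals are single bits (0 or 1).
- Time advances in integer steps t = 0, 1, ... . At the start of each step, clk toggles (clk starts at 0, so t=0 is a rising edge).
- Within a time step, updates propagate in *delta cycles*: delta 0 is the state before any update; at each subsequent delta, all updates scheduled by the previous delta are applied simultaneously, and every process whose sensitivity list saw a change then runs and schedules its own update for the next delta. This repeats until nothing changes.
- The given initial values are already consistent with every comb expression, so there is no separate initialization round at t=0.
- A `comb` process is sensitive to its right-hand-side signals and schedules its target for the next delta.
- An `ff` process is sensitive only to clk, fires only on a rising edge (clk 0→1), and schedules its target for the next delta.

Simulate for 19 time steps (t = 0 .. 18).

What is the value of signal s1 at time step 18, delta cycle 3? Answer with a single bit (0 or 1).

t0.Δ0 s8=0 s3=0 clk=0 s4=1 s5=0 s6=1 s9=1 s2=1 s1=1 s7=0 s0=1
t0.Δ1 s8=0 s3=0 clk=1 s4=1 s5=0 s6=1 s9=1 s2=1 s1=1 s7=0 s0=1
t0.Δ2 s8=1 s3=0 clk=1 s4=1 s5=0 s6=1 s9=1 s2=1 s1=1 s7=0 s0=1
t0.Δ3 s8=1 s3=1 clk=1 s4=1 s5=0 s6=1 s9=1 s2=1 s1=1 s7=0 s0=1
t0.Δ4 s8=1 s3=1 clk=1 s4=1 s5=1 s6=1 s9=1 s2=1 s1=1 s7=0 s0=1
t0.Δ5 s8=1 s3=1 clk=1 s4=1 s5=1 s6=1 s9=1 s2=1 s1=0 s7=0 s0=1
t1.Δ0 s8=1 s3=1 clk=1 s4=1 s5=1 s6=1 s9=1 s2=1 s1=0 s7=0 s0=1
t1.Δ1 s8=1 s3=1 clk=0 s4=1 s5=1 s6=1 s9=1 s2=1 s1=0 s7=0 s0=1
t2.Δ0 s8=1 s3=1 clk=0 s4=1 s5=1 s6=1 s9=1 s2=1 s1=0 s7=0 s0=1
t2.Δ1 s8=1 s3=1 clk=1 s4=1 s5=1 s6=1 s9=1 s2=1 s1=0 s7=0 s0=1
t2.Δ2 s8=0 s3=1 clk=1 s4=1 s5=1 s6=1 s9=1 s2=1 s1=0 s7=0 s0=1
t2.Δ3 s8=0 s3=0 clk=1 s4=1 s5=1 s6=0 s9=1 s2=1 s1=0 s7=0 s0=1
t2.Δ4 s8=0 s3=0 clk=1 s4=1 s5=0 s6=0 s9=1 s2=1 s1=0 s7=0 s0=0
t2.Δ5 s8=0 s3=0 clk=1 s4=1 s5=0 s6=0 s9=1 s2=1 s1=1 s7=0 s0=0
t2.Δ6 s8=0 s3=0 clk=1 s4=1 s5=0 s6=1 s9=1 s2=1 s1=1 s7=0 s0=0
t2.Δ7 s8=0 s3=0 clk=1 s4=1 s5=0 s6=1 s9=1 s2=1 s1=1 s7=0 s0=1
t3.Δ0 s8=0 s3=0 clk=1 s4=1 s5=0 s6=1 s9=1 s2=1 s1=1 s7=0 s0=1
t3.Δ1 s8=0 s3=0 clk=0 s4=1 s5=0 s6=1 s9=1 s2=1 s1=1 s7=0 s0=1
t4.Δ0 s8=0 s3=0 clk=0 s4=1 s5=0 s6=1 s9=1 s2=1 s1=1 s7=0 s0=1
t4.Δ1 s8=0 s3=0 clk=1 s4=1 s5=0 s6=1 s9=1 s2=1 s1=1 s7=0 s0=1
t4.Δ2 s8=1 s3=0 clk=1 s4=1 s5=0 s6=1 s9=1 s2=1 s1=1 s7=0 s0=1
t4.Δ3 s8=1 s3=1 clk=1 s4=1 s5=0 s6=1 s9=1 s2=1 s1=1 s7=0 s0=1
t4.Δ4 s8=1 s3=1 clk=1 s4=1 s5=1 s6=1 s9=1 s2=1 s1=1 s7=0 s0=1
t4.Δ5 s8=1 s3=1 clk=1 s4=1 s5=1 s6=1 s9=1 s2=1 s1=0 s7=0 s0=1
t5.Δ0 s8=1 s3=1 clk=1 s4=1 s5=1 s6=1 s9=1 s2=1 s1=0 s7=0 s0=1
t5.Δ1 s8=1 s3=1 clk=0 s4=1 s5=1 s6=1 s9=1 s2=1 s1=0 s7=0 s0=1
t6.Δ0 s8=1 s3=1 clk=0 s4=1 s5=1 s6=1 s9=1 s2=1 s1=0 s7=0 s0=1
t6.Δ1 s8=1 s3=1 clk=1 s4=1 s5=1 s6=1 s9=1 s2=1 s1=0 s7=0 s0=1
t6.Δ2 s8=0 s3=1 clk=1 s4=1 s5=1 s6=1 s9=1 s2=1 s1=0 s7=0 s0=1
t6.Δ3 s8=0 s3=0 clk=1 s4=1 s5=1 s6=0 s9=1 s2=1 s1=0 s7=0 s0=1
t6.Δ4 s8=0 s3=0 clk=1 s4=1 s5=0 s6=0 s9=1 s2=1 s1=0 s7=0 s0=0
t6.Δ5 s8=0 s3=0 clk=1 s4=1 s5=0 s6=0 s9=1 s2=1 s1=1 s7=0 s0=0
t6.Δ6 s8=0 s3=0 clk=1 s4=1 s5=0 s6=1 s9=1 s2=1 s1=1 s7=0 s0=0
t6.Δ7 s8=0 s3=0 clk=1 s4=1 s5=0 s6=1 s9=1 s2=1 s1=1 s7=0 s0=1
t7.Δ0 s8=0 s3=0 clk=1 s4=1 s5=0 s6=1 s9=1 s2=1 s1=1 s7=0 s0=1
t7.Δ1 s8=0 s3=0 clk=0 s4=1 s5=0 s6=1 s9=1 s2=1 s1=1 s7=0 s0=1
t8.Δ0 s8=0 s3=0 clk=0 s4=1 s5=0 s6=1 s9=1 s2=1 s1=1 s7=0 s0=1
t8.Δ1 s8=0 s3=0 clk=1 s4=1 s5=0 s6=1 s9=1 s2=1 s1=1 s7=0 s0=1
t8.Δ2 s8=1 s3=0 clk=1 s4=1 s5=0 s6=1 s9=1 s2=1 s1=1 s7=0 s0=1
t8.Δ3 s8=1 s3=1 clk=1 s4=1 s5=0 s6=1 s9=1 s2=1 s1=1 s7=0 s0=1
t8.Δ4 s8=1 s3=1 clk=1 s4=1 s5=1 s6=1 s9=1 s2=1 s1=1 s7=0 s0=1
t8.Δ5 s8=1 s3=1 clk=1 s4=1 s5=1 s6=1 s9=1 s2=1 s1=0 s7=0 s0=1
t9.Δ0 s8=1 s3=1 clk=1 s4=1 s5=1 s6=1 s9=1 s2=1 s1=0 s7=0 s0=1
t9.Δ1 s8=1 s3=1 clk=0 s4=1 s5=1 s6=1 s9=1 s2=1 s1=0 s7=0 s0=1
t10.Δ0 s8=1 s3=1 clk=0 s4=1 s5=1 s6=1 s9=1 s2=1 s1=0 s7=0 s0=1
t10.Δ1 s8=1 s3=1 clk=1 s4=1 s5=1 s6=1 s9=1 s2=1 s1=0 s7=0 s0=1
t10.Δ2 s8=0 s3=1 clk=1 s4=1 s5=1 s6=1 s9=1 s2=1 s1=0 s7=0 s0=1
t10.Δ3 s8=0 s3=0 clk=1 s4=1 s5=1 s6=0 s9=1 s2=1 s1=0 s7=0 s0=1
t10.Δ4 s8=0 s3=0 clk=1 s4=1 s5=0 s6=0 s9=1 s2=1 s1=0 s7=0 s0=0
t10.Δ5 s8=0 s3=0 clk=1 s4=1 s5=0 s6=0 s9=1 s2=1 s1=1 s7=0 s0=0
t10.Δ6 s8=0 s3=0 clk=1 s4=1 s5=0 s6=1 s9=1 s2=1 s1=1 s7=0 s0=0
t10.Δ7 s8=0 s3=0 clk=1 s4=1 s5=0 s6=1 s9=1 s2=1 s1=1 s7=0 s0=1
t11.Δ0 s8=0 s3=0 clk=1 s4=1 s5=0 s6=1 s9=1 s2=1 s1=1 s7=0 s0=1
t11.Δ1 s8=0 s3=0 clk=0 s4=1 s5=0 s6=1 s9=1 s2=1 s1=1 s7=0 s0=1
t12.Δ0 s8=0 s3=0 clk=0 s4=1 s5=0 s6=1 s9=1 s2=1 s1=1 s7=0 s0=1
t12.Δ1 s8=0 s3=0 clk=1 s4=1 s5=0 s6=1 s9=1 s2=1 s1=1 s7=0 s0=1
t12.Δ2 s8=1 s3=0 clk=1 s4=1 s5=0 s6=1 s9=1 s2=1 s1=1 s7=0 s0=1
t12.Δ3 s8=1 s3=1 clk=1 s4=1 s5=0 s6=1 s9=1 s2=1 s1=1 s7=0 s0=1
t12.Δ4 s8=1 s3=1 clk=1 s4=1 s5=1 s6=1 s9=1 s2=1 s1=1 s7=0 s0=1
t12.Δ5 s8=1 s3=1 clk=1 s4=1 s5=1 s6=1 s9=1 s2=1 s1=0 s7=0 s0=1
t13.Δ0 s8=1 s3=1 clk=1 s4=1 s5=1 s6=1 s9=1 s2=1 s1=0 s7=0 s0=1
t13.Δ1 s8=1 s3=1 clk=0 s4=1 s5=1 s6=1 s9=1 s2=1 s1=0 s7=0 s0=1
t14.Δ0 s8=1 s3=1 clk=0 s4=1 s5=1 s6=1 s9=1 s2=1 s1=0 s7=0 s0=1
t14.Δ1 s8=1 s3=1 clk=1 s4=1 s5=1 s6=1 s9=1 s2=1 s1=0 s7=0 s0=1
t14.Δ2 s8=0 s3=1 clk=1 s4=1 s5=1 s6=1 s9=1 s2=1 s1=0 s7=0 s0=1
t14.Δ3 s8=0 s3=0 clk=1 s4=1 s5=1 s6=0 s9=1 s2=1 s1=0 s7=0 s0=1
t14.Δ4 s8=0 s3=0 clk=1 s4=1 s5=0 s6=0 s9=1 s2=1 s1=0 s7=0 s0=0
t14.Δ5 s8=0 s3=0 clk=1 s4=1 s5=0 s6=0 s9=1 s2=1 s1=1 s7=0 s0=0
t14.Δ6 s8=0 s3=0 clk=1 s4=1 s5=0 s6=1 s9=1 s2=1 s1=1 s7=0 s0=0
t14.Δ7 s8=0 s3=0 clk=1 s4=1 s5=0 s6=1 s9=1 s2=1 s1=1 s7=0 s0=1
t15.Δ0 s8=0 s3=0 clk=1 s4=1 s5=0 s6=1 s9=1 s2=1 s1=1 s7=0 s0=1
t15.Δ1 s8=0 s3=0 clk=0 s4=1 s5=0 s6=1 s9=1 s2=1 s1=1 s7=0 s0=1
t16.Δ0 s8=0 s3=0 clk=0 s4=1 s5=0 s6=1 s9=1 s2=1 s1=1 s7=0 s0=1
t16.Δ1 s8=0 s3=0 clk=1 s4=1 s5=0 s6=1 s9=1 s2=1 s1=1 s7=0 s0=1
t16.Δ2 s8=1 s3=0 clk=1 s4=1 s5=0 s6=1 s9=1 s2=1 s1=1 s7=0 s0=1
t16.Δ3 s8=1 s3=1 clk=1 s4=1 s5=0 s6=1 s9=1 s2=1 s1=1 s7=0 s0=1
t16.Δ4 s8=1 s3=1 clk=1 s4=1 s5=1 s6=1 s9=1 s2=1 s1=1 s7=0 s0=1
t16.Δ5 s8=1 s3=1 clk=1 s4=1 s5=1 s6=1 s9=1 s2=1 s1=0 s7=0 s0=1
t17.Δ0 s8=1 s3=1 clk=1 s4=1 s5=1 s6=1 s9=1 s2=1 s1=0 s7=0 s0=1
t17.Δ1 s8=1 s3=1 clk=0 s4=1 s5=1 s6=1 s9=1 s2=1 s1=0 s7=0 s0=1
t18.Δ0 s8=1 s3=1 clk=0 s4=1 s5=1 s6=1 s9=1 s2=1 s1=0 s7=0 s0=1
t18.Δ1 s8=1 s3=1 clk=1 s4=1 s5=1 s6=1 s9=1 s2=1 s1=0 s7=0 s0=1
t18.Δ2 s8=0 s3=1 clk=1 s4=1 s5=1 s6=1 s9=1 s2=1 s1=0 s7=0 s0=1
t18.Δ3 s8=0 s3=0 clk=1 s4=1 s5=1 s6=0 s9=1 s2=1 s1=0 s7=0 s0=1
t18.Δ4 s8=0 s3=0 clk=1 s4=1 s5=0 s6=0 s9=1 s2=1 s1=0 s7=0 s0=0
t18.Δ5 s8=0 s3=0 clk=1 s4=1 s5=0 s6=0 s9=1 s2=1 s1=1 s7=0 s0=0
t18.Δ6 s8=0 s3=0 clk=1 s4=1 s5=0 s6=1 s9=1 s2=1 s1=1 s7=0 s0=0
t18.Δ7 s8=0 s3=0 clk=1 s4=1 s5=0 s6=1 s9=1 s2=1 s1=1 s7=0 s0=1

0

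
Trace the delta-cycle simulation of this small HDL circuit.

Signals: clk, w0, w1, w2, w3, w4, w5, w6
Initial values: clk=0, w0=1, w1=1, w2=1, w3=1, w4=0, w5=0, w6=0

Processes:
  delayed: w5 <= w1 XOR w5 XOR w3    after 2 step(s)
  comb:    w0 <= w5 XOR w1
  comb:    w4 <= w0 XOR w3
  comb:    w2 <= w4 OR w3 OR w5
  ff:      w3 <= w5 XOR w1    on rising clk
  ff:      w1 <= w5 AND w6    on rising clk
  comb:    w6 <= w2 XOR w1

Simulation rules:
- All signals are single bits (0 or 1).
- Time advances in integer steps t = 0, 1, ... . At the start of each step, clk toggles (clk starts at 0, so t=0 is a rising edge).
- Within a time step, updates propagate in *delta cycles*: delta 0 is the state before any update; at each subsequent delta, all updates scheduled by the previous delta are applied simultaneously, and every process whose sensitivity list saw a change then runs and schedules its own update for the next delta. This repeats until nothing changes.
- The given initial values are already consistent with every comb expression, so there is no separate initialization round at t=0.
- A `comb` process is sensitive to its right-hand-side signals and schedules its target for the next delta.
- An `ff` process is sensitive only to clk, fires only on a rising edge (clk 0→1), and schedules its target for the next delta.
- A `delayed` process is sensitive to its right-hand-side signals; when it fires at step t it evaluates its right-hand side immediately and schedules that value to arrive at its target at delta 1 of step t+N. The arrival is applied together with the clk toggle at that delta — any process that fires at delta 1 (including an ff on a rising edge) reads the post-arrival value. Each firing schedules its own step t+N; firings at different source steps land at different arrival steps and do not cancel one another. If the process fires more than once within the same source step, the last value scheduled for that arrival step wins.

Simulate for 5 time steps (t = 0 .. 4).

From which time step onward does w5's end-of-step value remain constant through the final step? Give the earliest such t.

t0.Δ0 w5=0 clk=0 w6=0 w2=1 w1=1 w3=1 w4=0 w0=1
t0.Δ1 w5=0 clk=1 w6=0 w2=1 w1=1 w3=1 w4=0 w0=1
t0.Δ2 w5=0 clk=1 w6=0 w2=1 w1=0 w3=1 w4=0 w0=1
t0.Δ3 w5=0 clk=1 w6=1 w2=1 w1=0 w3=1 w4=0 w0=0
t0.Δ4 w5=0 clk=1 w6=1 w2=1 w1=0 w3=1 w4=1 w0=0
t1.Δ0 w5=0 clk=1 w6=1 w2=1 w1=0 w3=1 w4=1 w0=0
t1.Δ1 w5=0 clk=0 w6=1 w2=1 w1=0 w3=1 w4=1 w0=0
t2.Δ0 w5=0 clk=0 w6=1 w2=1 w1=0 w3=1 w4=1 w0=0
t2.Δ1 w5=1 clk=1 w6=1 w2=1 w1=0 w3=1 w4=1 w0=0
t2.Δ2 w5=1 clk=1 w6=1 w2=1 w1=1 w3=1 w4=1 w0=1
t2.Δ3 w5=1 clk=1 w6=0 w2=1 w1=1 w3=1 w4=0 w0=0
t2.Δ4 w5=1 clk=1 w6=0 w2=1 w1=1 w3=1 w4=1 w0=0
t3.Δ0 w5=1 clk=1 w6=0 w2=1 w1=1 w3=1 w4=1 w0=0
t3.Δ1 w5=1 clk=0 w6=0 w2=1 w1=1 w3=1 w4=1 w0=0
t4.Δ0 w5=1 clk=0 w6=0 w2=1 w1=1 w3=1 w4=1 w0=0
t4.Δ1 w5=1 clk=1 w6=0 w2=1 w1=1 w3=1 w4=1 w0=0
t4.Δ2 w5=1 clk=1 w6=0 w2=1 w1=0 w3=0 w4=1 w0=0
t4.Δ3 w5=1 clk=1 w6=1 w2=1 w1=0 w3=0 w4=0 w0=1
t4.Δ4 w5=1 clk=1 w6=1 w2=1 w1=0 w3=0 w4=1 w0=1

2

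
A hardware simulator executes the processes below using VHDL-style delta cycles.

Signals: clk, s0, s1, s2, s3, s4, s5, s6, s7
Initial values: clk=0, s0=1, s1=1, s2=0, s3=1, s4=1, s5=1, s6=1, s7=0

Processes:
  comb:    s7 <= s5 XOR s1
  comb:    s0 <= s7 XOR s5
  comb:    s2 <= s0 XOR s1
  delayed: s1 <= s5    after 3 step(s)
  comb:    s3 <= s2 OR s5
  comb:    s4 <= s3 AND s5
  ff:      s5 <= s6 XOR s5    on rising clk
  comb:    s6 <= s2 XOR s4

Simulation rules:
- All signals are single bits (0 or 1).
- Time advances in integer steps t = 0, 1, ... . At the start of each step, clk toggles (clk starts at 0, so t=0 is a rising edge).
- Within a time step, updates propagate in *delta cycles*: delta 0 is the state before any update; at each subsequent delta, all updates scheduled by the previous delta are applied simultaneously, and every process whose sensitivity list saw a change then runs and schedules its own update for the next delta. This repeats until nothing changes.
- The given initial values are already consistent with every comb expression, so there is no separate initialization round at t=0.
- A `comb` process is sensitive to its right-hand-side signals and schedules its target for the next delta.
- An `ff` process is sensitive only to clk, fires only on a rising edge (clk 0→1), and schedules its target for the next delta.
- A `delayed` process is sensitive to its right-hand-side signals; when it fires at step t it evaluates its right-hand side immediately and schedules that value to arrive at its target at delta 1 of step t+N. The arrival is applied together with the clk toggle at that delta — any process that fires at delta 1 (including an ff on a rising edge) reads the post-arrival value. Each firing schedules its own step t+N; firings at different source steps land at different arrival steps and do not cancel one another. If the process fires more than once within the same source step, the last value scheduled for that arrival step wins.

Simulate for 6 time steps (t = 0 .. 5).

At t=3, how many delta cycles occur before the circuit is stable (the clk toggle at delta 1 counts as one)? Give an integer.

5

t=0 Δ0: s7=0 s0=1 s1=1 s5=1 s3=1 clk=0 s2=0 s6=1 s4=1
  Δ1: clk:0→1
  Δ2: s5:1→0
  Δ3: s7:0→1, s0:1→0, s3:1→0, s4:1→0
  Δ4: s0:0→1, s2:0→1, s6:1→0
  Δ5: s3:0→1, s2:1→0, s6:0→1
  Δ6: s3:1→0, s6:1→0
  (6Δ to stable)
t=1 Δ0: s7=1 s0=1 s1=1 s5=0 s3=0 clk=1 s2=0 s6=0 s4=0
  Δ1: clk:1→0
  (1Δ to stable)
t=2 Δ0: s7=1 s0=1 s1=1 s5=0 s3=0 clk=0 s2=0 s6=0 s4=0
  Δ1: clk:0→1
  (1Δ to stable)
t=3 Δ0: s7=1 s0=1 s1=1 s5=0 s3=0 clk=1 s2=0 s6=0 s4=0
  Δ1: s1:1→0, clk:1→0
  Δ2: s7:1→0, s2:0→1
  Δ3: s0:1→0, s3:0→1, s6:0→1
  Δ4: s2:1→0
  Δ5: s3:1→0, s6:1→0
  (5Δ to stable)
t=4 Δ0: s7=0 s0=0 s1=0 s5=0 s3=0 clk=0 s2=0 s6=0 s4=0
  Δ1: clk:0→1
  (1Δ to stable)
t=5 Δ0: s7=0 s0=0 s1=0 s5=0 s3=0 clk=1 s2=0 s6=0 s4=0
  Δ1: clk:1→0
  (1Δ to stable)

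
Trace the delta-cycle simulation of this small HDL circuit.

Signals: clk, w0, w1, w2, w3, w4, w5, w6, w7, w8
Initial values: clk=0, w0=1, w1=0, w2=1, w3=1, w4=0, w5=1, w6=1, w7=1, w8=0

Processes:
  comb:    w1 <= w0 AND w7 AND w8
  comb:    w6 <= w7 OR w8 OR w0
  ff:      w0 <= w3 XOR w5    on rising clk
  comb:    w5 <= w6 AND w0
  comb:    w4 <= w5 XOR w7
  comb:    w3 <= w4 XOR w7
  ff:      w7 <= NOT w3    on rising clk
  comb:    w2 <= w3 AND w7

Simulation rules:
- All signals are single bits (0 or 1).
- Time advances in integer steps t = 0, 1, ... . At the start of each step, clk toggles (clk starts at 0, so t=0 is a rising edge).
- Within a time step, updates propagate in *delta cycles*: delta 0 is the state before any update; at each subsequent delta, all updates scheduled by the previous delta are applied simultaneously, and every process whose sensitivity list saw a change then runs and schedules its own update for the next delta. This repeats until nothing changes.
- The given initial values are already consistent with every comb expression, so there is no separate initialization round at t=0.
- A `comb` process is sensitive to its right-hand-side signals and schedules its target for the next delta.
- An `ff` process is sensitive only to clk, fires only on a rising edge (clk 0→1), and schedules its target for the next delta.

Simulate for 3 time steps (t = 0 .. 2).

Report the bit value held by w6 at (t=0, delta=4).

0

t0.Δ0 w2=1 w6=1 w8=0 w7=1 w5=1 w3=1 w1=0 w0=1 w4=0 clk=0
t0.Δ1 w2=1 w6=1 w8=0 w7=1 w5=1 w3=1 w1=0 w0=1 w4=0 clk=1
t0.Δ2 w2=1 w6=1 w8=0 w7=0 w5=1 w3=1 w1=0 w0=0 w4=0 clk=1
t0.Δ3 w2=0 w6=0 w8=0 w7=0 w5=0 w3=0 w1=0 w0=0 w4=1 clk=1
t0.Δ4 w2=0 w6=0 w8=0 w7=0 w5=0 w3=1 w1=0 w0=0 w4=0 clk=1
t0.Δ5 w2=0 w6=0 w8=0 w7=0 w5=0 w3=0 w1=0 w0=0 w4=0 clk=1
t1.Δ0 w2=0 w6=0 w8=0 w7=0 w5=0 w3=0 w1=0 w0=0 w4=0 clk=1
t1.Δ1 w2=0 w6=0 w8=0 w7=0 w5=0 w3=0 w1=0 w0=0 w4=0 clk=0
t2.Δ0 w2=0 w6=0 w8=0 w7=0 w5=0 w3=0 w1=0 w0=0 w4=0 clk=0
t2.Δ1 w2=0 w6=0 w8=0 w7=0 w5=0 w3=0 w1=0 w0=0 w4=0 clk=1
t2.Δ2 w2=0 w6=0 w8=0 w7=1 w5=0 w3=0 w1=0 w0=0 w4=0 clk=1
t2.Δ3 w2=0 w6=1 w8=0 w7=1 w5=0 w3=1 w1=0 w0=0 w4=1 clk=1
t2.Δ4 w2=1 w6=1 w8=0 w7=1 w5=0 w3=0 w1=0 w0=0 w4=1 clk=1
t2.Δ5 w2=0 w6=1 w8=0 w7=1 w5=0 w3=0 w1=0 w0=0 w4=1 clk=1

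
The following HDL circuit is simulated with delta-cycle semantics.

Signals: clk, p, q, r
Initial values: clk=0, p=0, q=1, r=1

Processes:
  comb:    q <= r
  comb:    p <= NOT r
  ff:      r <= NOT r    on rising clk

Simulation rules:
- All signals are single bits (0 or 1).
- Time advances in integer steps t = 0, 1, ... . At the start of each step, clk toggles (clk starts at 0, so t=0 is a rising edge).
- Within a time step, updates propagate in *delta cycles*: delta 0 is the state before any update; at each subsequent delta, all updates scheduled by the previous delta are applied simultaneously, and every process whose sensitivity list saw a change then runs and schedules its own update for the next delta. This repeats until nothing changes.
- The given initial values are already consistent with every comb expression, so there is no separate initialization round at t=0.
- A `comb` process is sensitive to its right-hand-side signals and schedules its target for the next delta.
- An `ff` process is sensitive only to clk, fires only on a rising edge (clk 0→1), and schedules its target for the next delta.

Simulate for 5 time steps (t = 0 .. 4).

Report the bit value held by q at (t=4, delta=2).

1

[bits: p,r,clk,q]
t=0: Δ0=0101 Δ1=0111 Δ2=0011 Δ3=1010 | 3Δ
t=1: Δ0=1010 Δ1=1000 | 1Δ
t=2: Δ0=1000 Δ1=1010 Δ2=1110 Δ3=0111 | 3Δ
t=3: Δ0=0111 Δ1=0101 | 1Δ
t=4: Δ0=0101 Δ1=0111 Δ2=0011 Δ3=1010 | 3Δ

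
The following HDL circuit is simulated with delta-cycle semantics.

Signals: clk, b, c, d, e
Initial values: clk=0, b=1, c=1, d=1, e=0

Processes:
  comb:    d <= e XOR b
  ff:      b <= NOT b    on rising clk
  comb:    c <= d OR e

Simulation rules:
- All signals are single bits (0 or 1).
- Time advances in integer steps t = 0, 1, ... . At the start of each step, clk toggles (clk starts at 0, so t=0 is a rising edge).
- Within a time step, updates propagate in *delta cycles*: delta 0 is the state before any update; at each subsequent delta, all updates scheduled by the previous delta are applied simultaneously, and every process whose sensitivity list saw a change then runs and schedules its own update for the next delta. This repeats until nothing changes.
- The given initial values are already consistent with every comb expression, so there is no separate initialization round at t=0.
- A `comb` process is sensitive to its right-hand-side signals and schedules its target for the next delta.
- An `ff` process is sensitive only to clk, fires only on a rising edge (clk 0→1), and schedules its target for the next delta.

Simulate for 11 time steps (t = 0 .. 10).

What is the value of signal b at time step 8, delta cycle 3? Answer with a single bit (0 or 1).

0

t0.Δ0 e=0 b=1 c=1 clk=0 d=1
t0.Δ1 e=0 b=1 c=1 clk=1 d=1
t0.Δ2 e=0 b=0 c=1 clk=1 d=1
t0.Δ3 e=0 b=0 c=1 clk=1 d=0
t0.Δ4 e=0 b=0 c=0 clk=1 d=0
t1.Δ0 e=0 b=0 c=0 clk=1 d=0
t1.Δ1 e=0 b=0 c=0 clk=0 d=0
t2.Δ0 e=0 b=0 c=0 clk=0 d=0
t2.Δ1 e=0 b=0 c=0 clk=1 d=0
t2.Δ2 e=0 b=1 c=0 clk=1 d=0
t2.Δ3 e=0 b=1 c=0 clk=1 d=1
t2.Δ4 e=0 b=1 c=1 clk=1 d=1
t3.Δ0 e=0 b=1 c=1 clk=1 d=1
t3.Δ1 e=0 b=1 c=1 clk=0 d=1
t4.Δ0 e=0 b=1 c=1 clk=0 d=1
t4.Δ1 e=0 b=1 c=1 clk=1 d=1
t4.Δ2 e=0 b=0 c=1 clk=1 d=1
t4.Δ3 e=0 b=0 c=1 clk=1 d=0
t4.Δ4 e=0 b=0 c=0 clk=1 d=0
t5.Δ0 e=0 b=0 c=0 clk=1 d=0
t5.Δ1 e=0 b=0 c=0 clk=0 d=0
t6.Δ0 e=0 b=0 c=0 clk=0 d=0
t6.Δ1 e=0 b=0 c=0 clk=1 d=0
t6.Δ2 e=0 b=1 c=0 clk=1 d=0
t6.Δ3 e=0 b=1 c=0 clk=1 d=1
t6.Δ4 e=0 b=1 c=1 clk=1 d=1
t7.Δ0 e=0 b=1 c=1 clk=1 d=1
t7.Δ1 e=0 b=1 c=1 clk=0 d=1
t8.Δ0 e=0 b=1 c=1 clk=0 d=1
t8.Δ1 e=0 b=1 c=1 clk=1 d=1
t8.Δ2 e=0 b=0 c=1 clk=1 d=1
t8.Δ3 e=0 b=0 c=1 clk=1 d=0
t8.Δ4 e=0 b=0 c=0 clk=1 d=0
t9.Δ0 e=0 b=0 c=0 clk=1 d=0
t9.Δ1 e=0 b=0 c=0 clk=0 d=0
t10.Δ0 e=0 b=0 c=0 clk=0 d=0
t10.Δ1 e=0 b=0 c=0 clk=1 d=0
t10.Δ2 e=0 b=1 c=0 clk=1 d=0
t10.Δ3 e=0 b=1 c=0 clk=1 d=1
t10.Δ4 e=0 b=1 c=1 clk=1 d=1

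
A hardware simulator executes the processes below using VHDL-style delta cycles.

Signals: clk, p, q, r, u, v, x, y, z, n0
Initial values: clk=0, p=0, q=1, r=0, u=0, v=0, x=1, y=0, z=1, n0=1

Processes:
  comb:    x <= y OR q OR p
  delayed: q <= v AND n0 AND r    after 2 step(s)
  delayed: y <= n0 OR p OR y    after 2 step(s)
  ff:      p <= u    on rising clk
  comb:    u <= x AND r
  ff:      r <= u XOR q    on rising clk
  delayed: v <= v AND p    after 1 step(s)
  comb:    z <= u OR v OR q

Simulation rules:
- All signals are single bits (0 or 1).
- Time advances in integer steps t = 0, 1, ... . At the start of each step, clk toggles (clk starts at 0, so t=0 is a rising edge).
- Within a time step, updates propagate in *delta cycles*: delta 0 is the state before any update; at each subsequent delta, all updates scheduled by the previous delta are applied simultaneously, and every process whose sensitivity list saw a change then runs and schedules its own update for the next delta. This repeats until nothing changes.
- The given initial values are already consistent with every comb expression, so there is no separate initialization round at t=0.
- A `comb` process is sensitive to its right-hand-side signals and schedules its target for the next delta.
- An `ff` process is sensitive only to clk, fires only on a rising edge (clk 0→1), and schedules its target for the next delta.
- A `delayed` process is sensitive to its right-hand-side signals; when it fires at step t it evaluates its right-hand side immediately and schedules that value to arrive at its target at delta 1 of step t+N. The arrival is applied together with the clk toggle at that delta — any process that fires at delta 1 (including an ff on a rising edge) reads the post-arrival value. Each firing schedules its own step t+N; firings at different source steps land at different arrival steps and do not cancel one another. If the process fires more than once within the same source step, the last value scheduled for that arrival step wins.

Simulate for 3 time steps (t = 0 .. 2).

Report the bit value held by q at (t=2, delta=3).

t=0 Δ0: q=1 u=0 z=1 y=0 n0=1 v=0 p=0 clk=0 r=0 x=1
  Δ1: clk:0→1
  Δ2: r:0→1
  Δ3: u:0→1
  (3Δ to stable)
t=1 Δ0: q=1 u=1 z=1 y=0 n0=1 v=0 p=0 clk=1 r=1 x=1
  Δ1: clk:1→0
  (1Δ to stable)
t=2 Δ0: q=1 u=1 z=1 y=0 n0=1 v=0 p=0 clk=0 r=1 x=1
  Δ1: q:1→0, clk:0→1
  Δ2: p:0→1, x:1→0
  Δ3: u:1→0, x:0→1
  Δ4: u:0→1, z:1→0
  Δ5: z:0→1
  (5Δ to stable)

0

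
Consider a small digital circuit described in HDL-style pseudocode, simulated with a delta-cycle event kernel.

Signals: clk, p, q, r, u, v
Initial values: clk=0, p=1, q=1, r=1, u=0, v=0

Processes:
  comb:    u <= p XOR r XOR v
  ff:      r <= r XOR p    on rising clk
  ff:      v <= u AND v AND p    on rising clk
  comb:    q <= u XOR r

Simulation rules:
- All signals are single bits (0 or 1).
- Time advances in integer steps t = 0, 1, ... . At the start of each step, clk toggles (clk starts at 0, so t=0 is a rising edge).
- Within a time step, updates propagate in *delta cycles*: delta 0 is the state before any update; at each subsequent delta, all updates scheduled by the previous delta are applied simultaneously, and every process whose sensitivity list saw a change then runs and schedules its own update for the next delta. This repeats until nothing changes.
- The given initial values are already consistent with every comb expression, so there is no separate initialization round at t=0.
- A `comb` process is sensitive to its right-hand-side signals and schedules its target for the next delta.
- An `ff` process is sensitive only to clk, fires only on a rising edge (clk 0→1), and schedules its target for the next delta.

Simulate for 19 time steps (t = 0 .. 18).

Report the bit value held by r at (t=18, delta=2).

1

t=0 Δ0: q=1 r=1 v=0 clk=0 p=1 u=0
  Δ1: clk:0→1
  Δ2: r:1→0
  Δ3: q:1→0, u:0→1
  Δ4: q:0→1
  (4Δ to stable)
t=1 Δ0: q=1 r=0 v=0 clk=1 p=1 u=1
  Δ1: clk:1→0
  (1Δ to stable)
t=2 Δ0: q=1 r=0 v=0 clk=0 p=1 u=1
  Δ1: clk:0→1
  Δ2: r:0→1
  Δ3: q:1→0, u:1→0
  Δ4: q:0→1
  (4Δ to stable)
t=3 Δ0: q=1 r=1 v=0 clk=1 p=1 u=0
  Δ1: clk:1→0
  (1Δ to stable)
t=4 Δ0: q=1 r=1 v=0 clk=0 p=1 u=0
  Δ1: clk:0→1
  Δ2: r:1→0
  Δ3: q:1→0, u:0→1
  Δ4: q:0→1
  (4Δ to stable)
t=5 Δ0: q=1 r=0 v=0 clk=1 p=1 u=1
  Δ1: clk:1→0
  (1Δ to stable)
t=6 Δ0: q=1 r=0 v=0 clk=0 p=1 u=1
  Δ1: clk:0→1
  Δ2: r:0→1
  Δ3: q:1→0, u:1→0
  Δ4: q:0→1
  (4Δ to stable)
t=7 Δ0: q=1 r=1 v=0 clk=1 p=1 u=0
  Δ1: clk:1→0
  (1Δ to stable)
t=8 Δ0: q=1 r=1 v=0 clk=0 p=1 u=0
  Δ1: clk:0→1
  Δ2: r:1→0
  Δ3: q:1→0, u:0→1
  Δ4: q:0→1
  (4Δ to stable)
t=9 Δ0: q=1 r=0 v=0 clk=1 p=1 u=1
  Δ1: clk:1→0
  (1Δ to stable)
t=10 Δ0: q=1 r=0 v=0 clk=0 p=1 u=1
  Δ1: clk:0→1
  Δ2: r:0→1
  Δ3: q:1→0, u:1→0
  Δ4: q:0→1
  (4Δ to stable)
t=11 Δ0: q=1 r=1 v=0 clk=1 p=1 u=0
  Δ1: clk:1→0
  (1Δ to stable)
t=12 Δ0: q=1 r=1 v=0 clk=0 p=1 u=0
  Δ1: clk:0→1
  Δ2: r:1→0
  Δ3: q:1→0, u:0→1
  Δ4: q:0→1
  (4Δ to stable)
t=13 Δ0: q=1 r=0 v=0 clk=1 p=1 u=1
  Δ1: clk:1→0
  (1Δ to stable)
t=14 Δ0: q=1 r=0 v=0 clk=0 p=1 u=1
  Δ1: clk:0→1
  Δ2: r:0→1
  Δ3: q:1→0, u:1→0
  Δ4: q:0→1
  (4Δ to stable)
t=15 Δ0: q=1 r=1 v=0 clk=1 p=1 u=0
  Δ1: clk:1→0
  (1Δ to stable)
t=16 Δ0: q=1 r=1 v=0 clk=0 p=1 u=0
  Δ1: clk:0→1
  Δ2: r:1→0
  Δ3: q:1→0, u:0→1
  Δ4: q:0→1
  (4Δ to stable)
t=17 Δ0: q=1 r=0 v=0 clk=1 p=1 u=1
  Δ1: clk:1→0
  (1Δ to stable)
t=18 Δ0: q=1 r=0 v=0 clk=0 p=1 u=1
  Δ1: clk:0→1
  Δ2: r:0→1
  Δ3: q:1→0, u:1→0
  Δ4: q:0→1
  (4Δ to stable)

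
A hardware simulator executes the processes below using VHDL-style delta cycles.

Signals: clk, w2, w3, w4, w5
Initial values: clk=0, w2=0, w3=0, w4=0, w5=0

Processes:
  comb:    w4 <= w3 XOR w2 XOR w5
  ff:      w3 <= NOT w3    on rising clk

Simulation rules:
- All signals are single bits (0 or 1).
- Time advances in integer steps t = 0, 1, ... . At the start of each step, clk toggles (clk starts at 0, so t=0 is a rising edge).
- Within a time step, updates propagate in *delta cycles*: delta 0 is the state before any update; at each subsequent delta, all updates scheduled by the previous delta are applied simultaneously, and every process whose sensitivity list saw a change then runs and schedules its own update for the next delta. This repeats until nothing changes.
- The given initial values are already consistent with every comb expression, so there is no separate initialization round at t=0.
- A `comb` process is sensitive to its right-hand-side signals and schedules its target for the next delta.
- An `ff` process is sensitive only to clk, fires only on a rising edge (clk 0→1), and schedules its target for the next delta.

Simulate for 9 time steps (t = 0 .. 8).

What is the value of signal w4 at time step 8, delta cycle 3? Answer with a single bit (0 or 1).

1

[bits: w5,clk,w4,w2,w3]
t=0: Δ0=00000 Δ1=01000 Δ2=01001 Δ3=01101 | 3Δ
t=1: Δ0=01101 Δ1=00101 | 1Δ
t=2: Δ0=00101 Δ1=01101 Δ2=01100 Δ3=01000 | 3Δ
t=3: Δ0=01000 Δ1=00000 | 1Δ
t=4: Δ0=00000 Δ1=01000 Δ2=01001 Δ3=01101 | 3Δ
t=5: Δ0=01101 Δ1=00101 | 1Δ
t=6: Δ0=00101 Δ1=01101 Δ2=01100 Δ3=01000 | 3Δ
t=7: Δ0=01000 Δ1=00000 | 1Δ
t=8: Δ0=00000 Δ1=01000 Δ2=01001 Δ3=01101 | 3Δ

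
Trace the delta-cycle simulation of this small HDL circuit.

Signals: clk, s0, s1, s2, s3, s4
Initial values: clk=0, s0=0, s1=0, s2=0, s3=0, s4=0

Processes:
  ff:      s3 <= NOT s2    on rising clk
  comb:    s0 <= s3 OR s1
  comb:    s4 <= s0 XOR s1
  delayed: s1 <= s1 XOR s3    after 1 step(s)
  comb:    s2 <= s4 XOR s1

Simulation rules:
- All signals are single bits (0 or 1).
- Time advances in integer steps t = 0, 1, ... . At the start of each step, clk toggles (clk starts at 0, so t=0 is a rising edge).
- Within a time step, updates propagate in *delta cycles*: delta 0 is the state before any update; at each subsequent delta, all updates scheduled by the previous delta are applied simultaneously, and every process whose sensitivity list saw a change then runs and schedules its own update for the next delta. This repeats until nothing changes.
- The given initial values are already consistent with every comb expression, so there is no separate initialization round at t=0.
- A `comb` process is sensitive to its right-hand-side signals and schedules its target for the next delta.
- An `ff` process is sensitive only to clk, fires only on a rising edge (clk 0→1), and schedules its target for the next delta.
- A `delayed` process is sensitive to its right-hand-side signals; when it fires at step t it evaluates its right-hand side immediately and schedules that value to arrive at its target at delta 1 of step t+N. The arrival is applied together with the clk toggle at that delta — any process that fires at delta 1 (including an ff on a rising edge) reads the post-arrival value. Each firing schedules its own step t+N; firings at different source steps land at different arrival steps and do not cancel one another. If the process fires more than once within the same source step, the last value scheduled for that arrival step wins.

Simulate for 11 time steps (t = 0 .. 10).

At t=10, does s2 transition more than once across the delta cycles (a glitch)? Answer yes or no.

yes

t=0 Δ0: s1=0 s2=0 s3=0 s0=0 s4=0 clk=0
  Δ1: clk:0→1
  Δ2: s3:0→1
  Δ3: s0:0→1
  Δ4: s4:0→1
  Δ5: s2:0→1
  (5Δ to stable)
t=1 Δ0: s1=0 s2=1 s3=1 s0=1 s4=1 clk=1
  Δ1: s1:0→1, clk:1→0
  Δ2: s2:1→0, s4:1→0
  Δ3: s2:0→1
  (3Δ to stable)
t=2 Δ0: s1=1 s2=1 s3=1 s0=1 s4=0 clk=0
  Δ1: s1:1→0, clk:0→1
  Δ2: s2:1→0, s3:1→0, s4:0→1
  Δ3: s2:0→1, s0:1→0
  Δ4: s4:1→0
  Δ5: s2:1→0
  (5Δ to stable)
t=3 Δ0: s1=0 s2=0 s3=0 s0=0 s4=0 clk=1
  Δ1: clk:1→0
  (1Δ to stable)
t=4 Δ0: s1=0 s2=0 s3=0 s0=0 s4=0 clk=0
  Δ1: clk:0→1
  Δ2: s3:0→1
  Δ3: s0:0→1
  Δ4: s4:0→1
  Δ5: s2:0→1
  (5Δ to stable)
t=5 Δ0: s1=0 s2=1 s3=1 s0=1 s4=1 clk=1
  Δ1: s1:0→1, clk:1→0
  Δ2: s2:1→0, s4:1→0
  Δ3: s2:0→1
  (3Δ to stable)
t=6 Δ0: s1=1 s2=1 s3=1 s0=1 s4=0 clk=0
  Δ1: s1:1→0, clk:0→1
  Δ2: s2:1→0, s3:1→0, s4:0→1
  Δ3: s2:0→1, s0:1→0
  Δ4: s4:1→0
  Δ5: s2:1→0
  (5Δ to stable)
t=7 Δ0: s1=0 s2=0 s3=0 s0=0 s4=0 clk=1
  Δ1: clk:1→0
  (1Δ to stable)
t=8 Δ0: s1=0 s2=0 s3=0 s0=0 s4=0 clk=0
  Δ1: clk:0→1
  Δ2: s3:0→1
  Δ3: s0:0→1
  Δ4: s4:0→1
  Δ5: s2:0→1
  (5Δ to stable)
t=9 Δ0: s1=0 s2=1 s3=1 s0=1 s4=1 clk=1
  Δ1: s1:0→1, clk:1→0
  Δ2: s2:1→0, s4:1→0
  Δ3: s2:0→1
  (3Δ to stable)
t=10 Δ0: s1=1 s2=1 s3=1 s0=1 s4=0 clk=0
  Δ1: s1:1→0, clk:0→1
  Δ2: s2:1→0, s3:1→0, s4:0→1
  Δ3: s2:0→1, s0:1→0
  Δ4: s4:1→0
  Δ5: s2:1→0
  (5Δ to stable)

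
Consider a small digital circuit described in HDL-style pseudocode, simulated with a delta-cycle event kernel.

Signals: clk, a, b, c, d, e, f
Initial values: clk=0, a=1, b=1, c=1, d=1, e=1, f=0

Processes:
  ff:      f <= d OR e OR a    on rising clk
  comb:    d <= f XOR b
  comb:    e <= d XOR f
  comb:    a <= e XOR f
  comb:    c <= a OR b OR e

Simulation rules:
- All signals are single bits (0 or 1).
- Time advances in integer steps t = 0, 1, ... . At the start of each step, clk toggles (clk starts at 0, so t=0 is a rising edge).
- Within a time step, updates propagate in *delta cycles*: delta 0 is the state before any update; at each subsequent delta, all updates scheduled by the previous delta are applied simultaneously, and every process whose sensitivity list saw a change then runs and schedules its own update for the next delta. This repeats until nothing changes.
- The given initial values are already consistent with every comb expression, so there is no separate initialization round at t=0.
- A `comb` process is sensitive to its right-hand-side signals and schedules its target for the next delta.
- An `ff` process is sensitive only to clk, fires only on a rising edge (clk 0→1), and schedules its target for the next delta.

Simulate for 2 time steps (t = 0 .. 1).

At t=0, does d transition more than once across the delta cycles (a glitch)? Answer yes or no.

[bits: b,a,c,f,d,e,clk]
t=0: Δ0=1110110 Δ1=1110111 Δ2=1111111 Δ3=1011001 Δ4=1111011 Δ5=1011011 | 5Δ
t=1: Δ0=1011011 Δ1=1011010 | 1Δ

no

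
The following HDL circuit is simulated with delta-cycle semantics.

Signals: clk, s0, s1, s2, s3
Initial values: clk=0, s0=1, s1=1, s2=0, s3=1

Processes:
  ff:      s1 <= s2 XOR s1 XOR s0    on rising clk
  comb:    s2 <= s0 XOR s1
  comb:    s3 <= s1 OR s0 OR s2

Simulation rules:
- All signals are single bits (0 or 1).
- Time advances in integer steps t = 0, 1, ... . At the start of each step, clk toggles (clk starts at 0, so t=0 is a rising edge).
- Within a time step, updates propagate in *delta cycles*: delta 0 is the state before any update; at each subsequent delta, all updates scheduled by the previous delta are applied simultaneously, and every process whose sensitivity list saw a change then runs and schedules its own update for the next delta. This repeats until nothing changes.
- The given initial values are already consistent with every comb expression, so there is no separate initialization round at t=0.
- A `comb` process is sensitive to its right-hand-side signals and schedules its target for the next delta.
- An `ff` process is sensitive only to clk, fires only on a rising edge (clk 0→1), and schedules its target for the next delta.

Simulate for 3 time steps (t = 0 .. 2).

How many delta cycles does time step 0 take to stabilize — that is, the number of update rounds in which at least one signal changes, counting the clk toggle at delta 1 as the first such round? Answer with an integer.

t0.Δ0 s3=1 clk=0 s1=1 s2=0 s0=1
t0.Δ1 s3=1 clk=1 s1=1 s2=0 s0=1
t0.Δ2 s3=1 clk=1 s1=0 s2=0 s0=1
t0.Δ3 s3=1 clk=1 s1=0 s2=1 s0=1
t1.Δ0 s3=1 clk=1 s1=0 s2=1 s0=1
t1.Δ1 s3=1 clk=0 s1=0 s2=1 s0=1
t2.Δ0 s3=1 clk=0 s1=0 s2=1 s0=1
t2.Δ1 s3=1 clk=1 s1=0 s2=1 s0=1

3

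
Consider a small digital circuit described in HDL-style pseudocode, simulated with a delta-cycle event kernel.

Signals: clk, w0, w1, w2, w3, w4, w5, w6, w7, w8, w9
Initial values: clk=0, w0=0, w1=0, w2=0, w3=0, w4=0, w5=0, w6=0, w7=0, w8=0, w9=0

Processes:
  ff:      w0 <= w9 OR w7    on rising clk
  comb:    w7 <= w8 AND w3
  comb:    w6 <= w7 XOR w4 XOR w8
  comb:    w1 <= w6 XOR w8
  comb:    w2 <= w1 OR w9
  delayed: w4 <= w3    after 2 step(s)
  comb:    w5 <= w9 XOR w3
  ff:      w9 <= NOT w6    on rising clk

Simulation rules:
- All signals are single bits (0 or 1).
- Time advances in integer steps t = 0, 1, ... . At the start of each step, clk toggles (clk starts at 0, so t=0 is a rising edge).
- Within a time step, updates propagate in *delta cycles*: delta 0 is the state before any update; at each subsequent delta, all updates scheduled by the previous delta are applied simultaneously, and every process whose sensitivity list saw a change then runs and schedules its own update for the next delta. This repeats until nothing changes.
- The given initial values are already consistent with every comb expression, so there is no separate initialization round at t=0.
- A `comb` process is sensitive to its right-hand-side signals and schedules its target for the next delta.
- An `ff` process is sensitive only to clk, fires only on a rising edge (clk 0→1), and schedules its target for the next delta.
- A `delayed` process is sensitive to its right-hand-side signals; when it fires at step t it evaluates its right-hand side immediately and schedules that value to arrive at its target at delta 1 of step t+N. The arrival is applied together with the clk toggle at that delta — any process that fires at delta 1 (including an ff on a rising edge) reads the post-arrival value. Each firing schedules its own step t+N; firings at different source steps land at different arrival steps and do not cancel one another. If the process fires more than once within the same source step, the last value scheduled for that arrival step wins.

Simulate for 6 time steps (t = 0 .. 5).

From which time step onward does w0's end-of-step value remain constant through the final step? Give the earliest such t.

2

t0.Δ0 w4=0 w1=0 w5=0 w6=0 w9=0 w3=0 w8=0 w2=0 w7=0 clk=0 w0=0
t0.Δ1 w4=0 w1=0 w5=0 w6=0 w9=0 w3=0 w8=0 w2=0 w7=0 clk=1 w0=0
t0.Δ2 w4=0 w1=0 w5=0 w6=0 w9=1 w3=0 w8=0 w2=0 w7=0 clk=1 w0=0
t0.Δ3 w4=0 w1=0 w5=1 w6=0 w9=1 w3=0 w8=0 w2=1 w7=0 clk=1 w0=0
t1.Δ0 w4=0 w1=0 w5=1 w6=0 w9=1 w3=0 w8=0 w2=1 w7=0 clk=1 w0=0
t1.Δ1 w4=0 w1=0 w5=1 w6=0 w9=1 w3=0 w8=0 w2=1 w7=0 clk=0 w0=0
t2.Δ0 w4=0 w1=0 w5=1 w6=0 w9=1 w3=0 w8=0 w2=1 w7=0 clk=0 w0=0
t2.Δ1 w4=0 w1=0 w5=1 w6=0 w9=1 w3=0 w8=0 w2=1 w7=0 clk=1 w0=0
t2.Δ2 w4=0 w1=0 w5=1 w6=0 w9=1 w3=0 w8=0 w2=1 w7=0 clk=1 w0=1
t3.Δ0 w4=0 w1=0 w5=1 w6=0 w9=1 w3=0 w8=0 w2=1 w7=0 clk=1 w0=1
t3.Δ1 w4=0 w1=0 w5=1 w6=0 w9=1 w3=0 w8=0 w2=1 w7=0 clk=0 w0=1
t4.Δ0 w4=0 w1=0 w5=1 w6=0 w9=1 w3=0 w8=0 w2=1 w7=0 clk=0 w0=1
t4.Δ1 w4=0 w1=0 w5=1 w6=0 w9=1 w3=0 w8=0 w2=1 w7=0 clk=1 w0=1
t5.Δ0 w4=0 w1=0 w5=1 w6=0 w9=1 w3=0 w8=0 w2=1 w7=0 clk=1 w0=1
t5.Δ1 w4=0 w1=0 w5=1 w6=0 w9=1 w3=0 w8=0 w2=1 w7=0 clk=0 w0=1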